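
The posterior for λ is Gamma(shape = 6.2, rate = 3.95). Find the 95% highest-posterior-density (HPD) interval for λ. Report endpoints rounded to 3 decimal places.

[0.474, 2.822]

The posterior is unimodal and skewed, so the HPD interval has equal density at both endpoints and is the shortest 95% interval.
Solving f(0.474) = f(2.822) with F(2.822) − F(0.474) = 0.95 gives [0.474, 2.822].
For comparison, the equal-tailed interval is [0.588, 3.025]; the HPD is narrower and shifted toward the mode.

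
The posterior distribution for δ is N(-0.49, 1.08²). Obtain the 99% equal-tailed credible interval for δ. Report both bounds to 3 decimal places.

[-3.272, 2.292]

The posterior is symmetric, so the 99% equal-tailed interval is δ = -0.49 ± z·1.08 with z = 2.576.
Half-width: 2.576 × 1.08 = 2.782.
-0.49 − 2.782 = -3.272; -0.49 + 2.782 = 2.292.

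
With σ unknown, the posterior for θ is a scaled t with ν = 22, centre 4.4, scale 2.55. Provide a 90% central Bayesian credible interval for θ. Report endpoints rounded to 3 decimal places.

[0.021, 8.779]

The t_22 distribution is symmetric; the 90% interval is 4.4 ± t·2.55 with t_{0.95,22} = 1.717.
Half-width: 1.717 × 2.55 = 4.379.
4.4 − 4.379 = 0.021; 4.4 + 4.379 = 8.779.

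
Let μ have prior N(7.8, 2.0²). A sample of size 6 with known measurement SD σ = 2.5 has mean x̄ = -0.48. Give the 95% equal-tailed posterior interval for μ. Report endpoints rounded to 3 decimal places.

Posterior precision = 1/2.0² + 6/2.5² = 0.2500 + 0.9600 = 1.2100, so posterior SD = 0.9091.
Posterior mean = (7.8/2.0² + 6·-0.48/2.5²) / 1.2100 = 1.2307.
Interval: 1.2307 ± 1.960 × 0.9091 → [-0.551, 3.013].

[-0.551, 3.013]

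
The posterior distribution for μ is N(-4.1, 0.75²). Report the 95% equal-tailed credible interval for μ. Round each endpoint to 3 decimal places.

[-5.570, -2.630]

The posterior is symmetric, so the 95% equal-tailed interval is μ = -4.1 ± z·0.75 with z = 1.960.
Half-width: 1.960 × 0.75 = 1.470.
-4.1 − 1.470 = -5.570; -4.1 + 1.470 = -2.630.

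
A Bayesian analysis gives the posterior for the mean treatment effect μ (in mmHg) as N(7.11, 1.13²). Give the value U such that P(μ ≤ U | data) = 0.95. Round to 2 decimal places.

Need U with P(μ ≤ U) = 0.95: U = 7.11 + z_{0.05}·1.13.
z = 1.645; U = 7.11 + 1.645 × 1.13 = 8.97.

8.97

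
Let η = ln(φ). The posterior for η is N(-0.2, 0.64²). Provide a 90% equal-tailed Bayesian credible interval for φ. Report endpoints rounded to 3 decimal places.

On the log scale the 90% interval is -0.2 ± 1.645 × 0.64 = [-1.2527, 0.8527].
Exponentiate: [e^-1.2527, e^0.8527] = [0.286, 2.346].

[0.286, 2.346]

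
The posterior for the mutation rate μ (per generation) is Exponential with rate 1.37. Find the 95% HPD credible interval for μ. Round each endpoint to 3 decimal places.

[0.000, 2.187]

The exponential density is strictly decreasing on [0, ∞), so the HPD interval is anchored at 0: [0, q] with P(μ ≤ q) = 0.95.
q = −ln(1 − 0.95) / 1.37 = 2.9957 / 1.37 = 2.187.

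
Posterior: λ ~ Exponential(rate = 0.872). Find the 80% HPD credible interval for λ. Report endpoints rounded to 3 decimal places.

The exponential density is strictly decreasing on [0, ∞), so the HPD interval is anchored at 0: [0, q] with P(λ ≤ q) = 0.80.
q = −ln(1 − 0.80) / 0.872 = 1.6094 / 0.872 = 1.846.

[0.000, 1.846]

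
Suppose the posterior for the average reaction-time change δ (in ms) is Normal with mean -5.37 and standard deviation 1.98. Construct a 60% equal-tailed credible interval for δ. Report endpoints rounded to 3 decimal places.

The posterior is symmetric, so the 60% equal-tailed interval is δ = -5.37 ± z·1.98 with z = 0.842.
Half-width: 0.842 × 1.98 = 1.666.
-5.37 − 1.666 = -7.036; -5.37 + 1.666 = -3.704.

[-7.036, -3.704]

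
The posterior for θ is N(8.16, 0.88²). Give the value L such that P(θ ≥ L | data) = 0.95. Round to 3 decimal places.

Need L with P(θ ≥ L) = 0.95: L = 8.16 − z_{0.05}·0.88.
z = 1.645; L = 8.16 − 1.645 × 0.88 = 6.713.

6.713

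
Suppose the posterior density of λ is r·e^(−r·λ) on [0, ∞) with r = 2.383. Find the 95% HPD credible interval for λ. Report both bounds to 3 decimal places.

The exponential density is strictly decreasing on [0, ∞), so the HPD interval is anchored at 0: [0, q] with P(λ ≤ q) = 0.95.
q = −ln(1 − 0.95) / 2.383 = 2.9957 / 2.383 = 1.257.

[0.000, 1.257]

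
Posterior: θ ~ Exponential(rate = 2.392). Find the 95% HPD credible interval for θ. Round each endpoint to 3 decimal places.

[0.000, 1.252]

The exponential density is strictly decreasing on [0, ∞), so the HPD interval is anchored at 0: [0, q] with P(θ ≤ q) = 0.95.
q = −ln(1 − 0.95) / 2.392 = 2.9957 / 2.392 = 1.252.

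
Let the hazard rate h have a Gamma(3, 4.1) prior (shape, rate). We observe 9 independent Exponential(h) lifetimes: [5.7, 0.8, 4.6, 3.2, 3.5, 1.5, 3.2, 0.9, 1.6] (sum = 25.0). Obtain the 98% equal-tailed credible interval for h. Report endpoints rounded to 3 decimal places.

[0.187, 0.738]

Posterior: Gamma(3+9, 4.1+25.0) = Gamma(12, 29.1) (shape, rate).
Equal-tailed 98% interval: Gamma(12, 29.1) quantiles at 0.01 and 0.99.
Posterior mean ≈ 0.412, SD ≈ 0.119; a Normal approximation gives roughly [0.135, 0.689].
Exact: lower = 0.187; upper = 0.738.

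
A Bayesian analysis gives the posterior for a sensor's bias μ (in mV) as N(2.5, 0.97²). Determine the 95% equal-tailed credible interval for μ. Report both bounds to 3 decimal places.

The posterior is symmetric, so the 95% equal-tailed interval is μ = 2.5 ± z·0.97 with z = 1.960.
Half-width: 1.960 × 0.97 = 1.901.
2.5 − 1.901 = 0.599; 2.5 + 1.901 = 4.401.

[0.599, 4.401]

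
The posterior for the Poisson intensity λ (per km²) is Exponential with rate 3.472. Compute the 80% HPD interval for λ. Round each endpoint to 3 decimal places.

The exponential density is strictly decreasing on [0, ∞), so the HPD interval is anchored at 0: [0, q] with P(λ ≤ q) = 0.80.
q = −ln(1 − 0.80) / 3.472 = 1.6094 / 3.472 = 0.464.

[0.000, 0.464]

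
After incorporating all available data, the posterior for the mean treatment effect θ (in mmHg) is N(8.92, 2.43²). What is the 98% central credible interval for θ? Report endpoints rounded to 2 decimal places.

[3.27, 14.57]

The posterior is symmetric, so the 98% equal-tailed interval is θ = 8.92 ± z·2.43 with z = 2.326.
Half-width: 2.326 × 2.43 = 5.65.
8.92 − 5.65 = 3.27; 8.92 + 5.65 = 14.57.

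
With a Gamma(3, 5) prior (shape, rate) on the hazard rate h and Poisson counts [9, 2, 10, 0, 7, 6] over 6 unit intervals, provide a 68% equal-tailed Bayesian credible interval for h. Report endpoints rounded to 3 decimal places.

[2.816, 3.911]

Posterior: Gamma(3+34, 5+6) = Gamma(37, 11) (shape, rate).
Equal-tailed 68% interval: Gamma(37, 11) quantiles at 0.16 and 0.84.
Posterior mean ≈ 3.364, SD ≈ 0.553; a Normal approximation gives roughly [2.814, 3.914].
Exact: lower = 2.816; upper = 3.911.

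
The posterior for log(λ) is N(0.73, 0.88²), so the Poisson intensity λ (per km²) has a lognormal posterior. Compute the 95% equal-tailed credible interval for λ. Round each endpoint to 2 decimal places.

On the log scale the 95% interval is 0.73 ± 1.960 × 0.88 = [-0.9948, 2.4548].
Exponentiate: [e^-0.9948, e^2.4548] = [0.37, 11.64].

[0.37, 11.64]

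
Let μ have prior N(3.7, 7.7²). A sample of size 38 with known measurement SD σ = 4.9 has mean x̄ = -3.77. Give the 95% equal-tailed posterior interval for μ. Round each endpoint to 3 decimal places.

Posterior precision = 1/7.7² + 38/4.9² = 0.0169 + 1.5827 = 1.5995, so posterior SD = 0.7907.
Posterior mean = (3.7/7.7² + 38·-3.77/4.9²) / 1.5995 = -3.6912.
Interval: -3.6912 ± 1.960 × 0.7907 → [-5.241, -2.142].

[-5.241, -2.142]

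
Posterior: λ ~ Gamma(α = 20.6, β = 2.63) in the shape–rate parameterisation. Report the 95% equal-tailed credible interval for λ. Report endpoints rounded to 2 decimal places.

[4.82, 11.56]

Posterior: Gamma(shape 20.6, rate 2.63).
Equal-tailed 95% interval: Gamma(20.6, 2.63) quantiles at 0.025 and 0.975.
Posterior mean ≈ 7.83, SD ≈ 1.73; a Normal approximation gives roughly [4.45, 11.22].
Exact: lower = 4.82; upper = 11.56.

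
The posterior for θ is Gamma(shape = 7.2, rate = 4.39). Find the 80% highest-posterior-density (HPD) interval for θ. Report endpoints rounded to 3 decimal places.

The posterior is unimodal and skewed, so the HPD interval has equal density at both endpoints and is the shortest 80% interval.
Solving f(0.798) = f(2.282) with F(2.282) − F(0.798) = 0.80 gives [0.798, 2.282].
For comparison, the equal-tailed interval is [0.922, 2.456]; the HPD is narrower and shifted toward the mode.

[0.798, 2.282]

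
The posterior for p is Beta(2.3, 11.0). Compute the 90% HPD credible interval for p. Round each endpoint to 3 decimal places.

The posterior is unimodal and skewed, so the HPD interval has equal density at both endpoints and is the shortest 90% interval.
Solving f(0.019) = f(0.320) with F(0.320) − F(0.019) = 0.90 gives [0.019, 0.320].
For comparison, the equal-tailed interval is [0.041, 0.362]; the HPD is narrower and shifted toward the mode.

[0.019, 0.320]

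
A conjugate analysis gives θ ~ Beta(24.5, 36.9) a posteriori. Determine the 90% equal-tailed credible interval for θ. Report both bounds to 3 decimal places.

[0.299, 0.503]

Posterior: Beta(24.5, 36.9).
Equal-tailed 90% interval: the 0.05 and 0.95 quantiles of Beta(24.5, 36.9).
Posterior mean ≈ 0.399, SD ≈ 0.062; a Normal approximation gives roughly [0.297, 0.501].
Exact: F⁻¹(0.05) = 0.299; F⁻¹(0.95) = 0.503.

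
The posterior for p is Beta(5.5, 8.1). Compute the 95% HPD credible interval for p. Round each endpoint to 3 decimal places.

[0.162, 0.654]

The posterior is unimodal and skewed, so the HPD interval has equal density at both endpoints and is the shortest 95% interval.
Solving f(0.162) = f(0.654) with F(0.654) − F(0.162) = 0.95 gives [0.162, 0.654].
For comparison, the equal-tailed interval is [0.171, 0.665]; the HPD is narrower and shifted toward the mode.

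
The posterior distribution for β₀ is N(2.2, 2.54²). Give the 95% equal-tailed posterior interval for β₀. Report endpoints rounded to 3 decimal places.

The posterior is symmetric, so the 95% equal-tailed interval is β₀ = 2.2 ± z·2.54 with z = 1.960.
Half-width: 1.960 × 2.54 = 4.978.
2.2 − 4.978 = -2.778; 2.2 + 4.978 = 7.178.

[-2.778, 7.178]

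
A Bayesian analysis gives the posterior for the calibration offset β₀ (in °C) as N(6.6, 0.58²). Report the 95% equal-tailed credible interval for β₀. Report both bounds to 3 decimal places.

The posterior is symmetric, so the 95% equal-tailed interval is β₀ = 6.6 ± z·0.58 with z = 1.960.
Half-width: 1.960 × 0.58 = 1.137.
6.6 − 1.137 = 5.463; 6.6 + 1.137 = 7.737.

[5.463, 7.737]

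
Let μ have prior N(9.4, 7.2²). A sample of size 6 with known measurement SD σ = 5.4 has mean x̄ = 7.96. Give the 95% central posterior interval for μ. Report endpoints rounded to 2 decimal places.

[3.95, 12.21]

Posterior precision = 1/7.2² + 6/5.4² = 0.0193 + 0.2058 = 0.2251, so posterior SD = 2.1079.
Posterior mean = (9.4/7.2² + 6·7.96/5.4²) / 0.2251 = 8.0834.
Interval: 8.0834 ± 1.960 × 2.1079 → [3.95, 12.21].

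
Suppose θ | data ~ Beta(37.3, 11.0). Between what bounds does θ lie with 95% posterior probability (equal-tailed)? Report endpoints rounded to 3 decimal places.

Posterior: Beta(37.3, 11.0).
Equal-tailed 95% interval: the 0.025 and 0.975 quantiles of Beta(37.3, 11.0).
Posterior mean ≈ 0.772, SD ≈ 0.060; a Normal approximation gives roughly [0.655, 0.889].
Exact: F⁻¹(0.025) = 0.645; F⁻¹(0.975) = 0.878.

[0.645, 0.878]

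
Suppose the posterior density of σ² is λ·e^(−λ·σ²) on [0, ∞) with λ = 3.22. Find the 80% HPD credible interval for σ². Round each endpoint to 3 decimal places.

[0.000, 0.500]

The exponential density is strictly decreasing on [0, ∞), so the HPD interval is anchored at 0: [0, q] with P(σ² ≤ q) = 0.80.
q = −ln(1 − 0.80) / 3.22 = 1.6094 / 3.22 = 0.500.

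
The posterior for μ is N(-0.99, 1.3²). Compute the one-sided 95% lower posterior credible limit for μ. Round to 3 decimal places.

Need L with P(μ ≥ L) = 0.95: L = -0.99 − z_{0.05}·1.3.
z = 1.645; L = -0.99 − 1.645 × 1.3 = -3.128.

-3.128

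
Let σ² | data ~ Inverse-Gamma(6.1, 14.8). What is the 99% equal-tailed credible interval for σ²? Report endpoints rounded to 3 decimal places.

Inverse-Gamma(6.1, 14.8) quantiles: F⁻¹(0.005) and F⁻¹(0.995).
Equivalently, 1/σ² ~ Gamma(6.1, rate = 14.8); invert its 0.995 and 0.005 quantiles.
Posterior mean ≈ 2.902, SD ≈ 1.433; a Normal approximation gives roughly [-0.790, 6.594].
Exact: lower = 1.035; upper = 9.336.

[1.035, 9.336]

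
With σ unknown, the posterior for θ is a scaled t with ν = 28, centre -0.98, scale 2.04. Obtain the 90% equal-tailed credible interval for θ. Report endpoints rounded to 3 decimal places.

The t_28 distribution is symmetric; the 90% interval is -0.98 ± t·2.04 with t_{0.95,28} = 1.701.
Half-width: 1.701 × 2.04 = 3.470.
-0.98 − 3.470 = -4.450; -0.98 + 3.470 = 2.490.

[-4.450, 2.490]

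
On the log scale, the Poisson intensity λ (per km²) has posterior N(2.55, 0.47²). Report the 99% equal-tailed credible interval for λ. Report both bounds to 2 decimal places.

[3.82, 42.98]

On the log scale the 99% interval is 2.55 ± 2.576 × 0.47 = [1.3394, 3.7606].
Exponentiate: [e^1.3394, e^3.7606] = [3.82, 42.98].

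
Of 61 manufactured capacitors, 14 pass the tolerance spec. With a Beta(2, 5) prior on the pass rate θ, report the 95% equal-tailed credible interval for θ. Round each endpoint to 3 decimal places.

[0.143, 0.342]

Posterior: Beta(2+14, 5+47) = Beta(16, 52).
Equal-tailed 95% interval: the 0.025 and 0.975 quantiles of Beta(16, 52).
Posterior mean ≈ 0.235, SD ≈ 0.051; a Normal approximation gives roughly [0.135, 0.335].
Exact: F⁻¹(0.025) = 0.143; F⁻¹(0.975) = 0.342.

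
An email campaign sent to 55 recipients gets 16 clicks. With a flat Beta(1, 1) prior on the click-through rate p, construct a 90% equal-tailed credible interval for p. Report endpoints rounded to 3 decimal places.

Posterior: Beta(1+16, 1+39) = Beta(17, 40).
Equal-tailed 90% interval: the 0.05 and 0.95 quantiles of Beta(17, 40).
Posterior mean ≈ 0.298, SD ≈ 0.060; a Normal approximation gives roughly [0.199, 0.397].
Exact: F⁻¹(0.05) = 0.204; F⁻¹(0.95) = 0.401.

[0.204, 0.401]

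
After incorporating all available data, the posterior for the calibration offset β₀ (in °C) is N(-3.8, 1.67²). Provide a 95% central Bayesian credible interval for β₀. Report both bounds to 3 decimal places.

[-7.073, -0.527]

The posterior is symmetric, so the 95% equal-tailed interval is β₀ = -3.8 ± z·1.67 with z = 1.960.
Half-width: 1.960 × 1.67 = 3.273.
-3.8 − 3.273 = -7.073; -3.8 + 3.273 = -0.527.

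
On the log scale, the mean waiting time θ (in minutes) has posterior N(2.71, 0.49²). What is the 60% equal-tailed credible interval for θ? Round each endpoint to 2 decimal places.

[9.95, 22.70]

On the log scale the 60% interval is 2.71 ± 0.842 × 0.49 = [2.2976, 3.1224].
Exponentiate: [e^2.2976, e^3.1224] = [9.95, 22.70].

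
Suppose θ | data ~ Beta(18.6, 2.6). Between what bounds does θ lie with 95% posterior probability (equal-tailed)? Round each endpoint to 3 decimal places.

[0.712, 0.977]

Posterior: Beta(18.6, 2.6).
Equal-tailed 95% interval: the 0.025 and 0.975 quantiles of Beta(18.6, 2.6).
Posterior mean ≈ 0.877, SD ≈ 0.070; a Normal approximation gives roughly [0.741, 1.014].
Exact: F⁻¹(0.025) = 0.712; F⁻¹(0.975) = 0.977.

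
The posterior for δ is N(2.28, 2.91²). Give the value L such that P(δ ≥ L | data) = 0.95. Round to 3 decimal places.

-2.507

Need L with P(δ ≥ L) = 0.95: L = 2.28 − z_{0.05}·2.91.
z = 1.645; L = 2.28 − 1.645 × 2.91 = -2.507.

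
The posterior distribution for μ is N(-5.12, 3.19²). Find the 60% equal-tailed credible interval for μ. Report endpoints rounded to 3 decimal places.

The posterior is symmetric, so the 60% equal-tailed interval is μ = -5.12 ± z·3.19 with z = 0.842.
Half-width: 0.842 × 3.19 = 2.685.
-5.12 − 2.685 = -7.805; -5.12 + 2.685 = -2.435.

[-7.805, -2.435]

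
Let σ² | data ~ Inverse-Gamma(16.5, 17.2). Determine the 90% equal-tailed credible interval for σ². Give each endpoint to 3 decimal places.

[0.726, 1.649]

Inverse-Gamma(16.5, 17.2) quantiles: F⁻¹(0.05) and F⁻¹(0.95).
Equivalently, 1/σ² ~ Gamma(16.5, rate = 17.2); invert its 0.95 and 0.05 quantiles.
Posterior mean ≈ 1.110, SD ≈ 0.291; a Normal approximation gives roughly [0.630, 1.589].
Exact: lower = 0.726; upper = 1.649.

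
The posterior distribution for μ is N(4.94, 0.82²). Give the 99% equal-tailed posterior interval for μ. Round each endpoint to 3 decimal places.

[2.828, 7.052]

The posterior is symmetric, so the 99% equal-tailed interval is μ = 4.94 ± z·0.82 with z = 2.576.
Half-width: 2.576 × 0.82 = 2.112.
4.94 − 2.112 = 2.828; 4.94 + 2.112 = 7.052.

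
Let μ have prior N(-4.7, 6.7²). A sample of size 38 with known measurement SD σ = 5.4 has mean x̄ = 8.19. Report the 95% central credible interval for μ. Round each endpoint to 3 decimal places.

Posterior precision = 1/6.7² + 38/5.4² = 0.0223 + 1.3032 = 1.3254, so posterior SD = 0.8686.
Posterior mean = (-4.7/6.7² + 38·8.19/5.4²) / 1.3254 = 7.9734.
Interval: 7.9734 ± 1.960 × 0.8686 → [6.271, 9.676].

[6.271, 9.676]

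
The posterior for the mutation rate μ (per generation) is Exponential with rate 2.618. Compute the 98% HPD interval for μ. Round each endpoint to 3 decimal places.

The exponential density is strictly decreasing on [0, ∞), so the HPD interval is anchored at 0: [0, q] with P(μ ≤ q) = 0.98.
q = −ln(1 − 0.98) / 2.618 = 3.9120 / 2.618 = 1.494.

[0.000, 1.494]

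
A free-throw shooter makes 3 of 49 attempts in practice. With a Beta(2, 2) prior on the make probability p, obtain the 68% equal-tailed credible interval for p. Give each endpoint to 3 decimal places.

[0.055, 0.133]

Posterior: Beta(2+3, 2+46) = Beta(5, 48).
Equal-tailed 68% interval: the 0.16 and 0.84 quantiles of Beta(5, 48).
Posterior mean ≈ 0.094, SD ≈ 0.040; a Normal approximation gives roughly [0.055, 0.134].
Exact: F⁻¹(0.16) = 0.055; F⁻¹(0.84) = 0.133.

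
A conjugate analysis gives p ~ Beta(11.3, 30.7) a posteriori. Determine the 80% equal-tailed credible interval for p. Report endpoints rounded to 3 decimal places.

Posterior: Beta(11.3, 30.7).
Equal-tailed 80% interval: the 0.1 and 0.9 quantiles of Beta(11.3, 30.7).
Posterior mean ≈ 0.269, SD ≈ 0.068; a Normal approximation gives roughly [0.182, 0.356].
Exact: F⁻¹(0.1) = 0.184; F⁻¹(0.9) = 0.358.

[0.184, 0.358]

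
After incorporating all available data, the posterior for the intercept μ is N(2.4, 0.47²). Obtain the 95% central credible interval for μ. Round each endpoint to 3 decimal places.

The posterior is symmetric, so the 95% equal-tailed interval is μ = 2.4 ± z·0.47 with z = 1.960.
Half-width: 1.960 × 0.47 = 0.921.
2.4 − 0.921 = 1.479; 2.4 + 0.921 = 3.321.

[1.479, 3.321]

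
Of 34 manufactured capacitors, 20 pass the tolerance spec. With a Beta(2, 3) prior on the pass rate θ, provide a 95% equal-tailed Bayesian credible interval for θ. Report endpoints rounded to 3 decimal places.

[0.408, 0.714]

Posterior: Beta(2+20, 3+14) = Beta(22, 17).
Equal-tailed 95% interval: the 0.025 and 0.975 quantiles of Beta(22, 17).
Posterior mean ≈ 0.564, SD ≈ 0.078; a Normal approximation gives roughly [0.410, 0.718].
Exact: F⁻¹(0.025) = 0.408; F⁻¹(0.975) = 0.714.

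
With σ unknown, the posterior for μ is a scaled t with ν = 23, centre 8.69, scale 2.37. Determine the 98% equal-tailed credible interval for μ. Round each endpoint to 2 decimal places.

[2.77, 14.61]

The t_23 distribution is symmetric; the 98% interval is 8.69 ± t·2.37 with t_{0.99,23} = 2.500.
Half-width: 2.500 × 2.37 = 5.92.
8.69 − 5.92 = 2.77; 8.69 + 5.92 = 14.61.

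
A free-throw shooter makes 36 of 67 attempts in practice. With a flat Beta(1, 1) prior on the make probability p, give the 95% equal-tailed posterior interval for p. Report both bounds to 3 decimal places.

Posterior: Beta(1+36, 1+31) = Beta(37, 32).
Equal-tailed 95% interval: the 0.025 and 0.975 quantiles of Beta(37, 32).
Posterior mean ≈ 0.536, SD ≈ 0.060; a Normal approximation gives roughly [0.419, 0.653].
Exact: F⁻¹(0.025) = 0.419; F⁻¹(0.975) = 0.652.

[0.419, 0.652]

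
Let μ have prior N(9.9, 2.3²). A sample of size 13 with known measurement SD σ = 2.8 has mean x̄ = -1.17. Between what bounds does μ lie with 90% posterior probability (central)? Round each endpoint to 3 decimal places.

Posterior precision = 1/2.3² + 13/2.8² = 0.1890 + 1.6582 = 1.8472, so posterior SD = 0.7358.
Posterior mean = (9.9/2.3² + 13·-1.17/2.8²) / 1.8472 = -0.0371.
Interval: -0.0371 ± 1.645 × 0.7358 → [-1.247, 1.173].

[-1.247, 1.173]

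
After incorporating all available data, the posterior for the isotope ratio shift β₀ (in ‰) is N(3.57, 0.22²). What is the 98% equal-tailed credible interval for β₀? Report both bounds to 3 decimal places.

[3.058, 4.082]

The posterior is symmetric, so the 98% equal-tailed interval is β₀ = 3.57 ± z·0.22 with z = 2.326.
Half-width: 2.326 × 0.22 = 0.512.
3.57 − 0.512 = 3.058; 3.57 + 0.512 = 4.082.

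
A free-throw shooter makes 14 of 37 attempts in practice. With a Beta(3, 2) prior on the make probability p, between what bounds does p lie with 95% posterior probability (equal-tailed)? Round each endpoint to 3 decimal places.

Posterior: Beta(3+14, 2+23) = Beta(17, 25).
Equal-tailed 95% interval: the 0.025 and 0.975 quantiles of Beta(17, 25).
Posterior mean ≈ 0.405, SD ≈ 0.075; a Normal approximation gives roughly [0.258, 0.551].
Exact: F⁻¹(0.025) = 0.263; F⁻¹(0.975) = 0.555.

[0.263, 0.555]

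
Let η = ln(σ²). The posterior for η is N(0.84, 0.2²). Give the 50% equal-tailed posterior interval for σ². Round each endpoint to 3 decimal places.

[2.024, 2.651]

On the log scale the 50% interval is 0.84 ± 0.674 × 0.2 = [0.7051, 0.9749].
Exponentiate: [e^0.7051, e^0.9749] = [2.024, 2.651].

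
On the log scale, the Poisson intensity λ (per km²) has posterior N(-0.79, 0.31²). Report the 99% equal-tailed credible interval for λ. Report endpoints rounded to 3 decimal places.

[0.204, 1.009]

On the log scale the 99% interval is -0.79 ± 2.576 × 0.31 = [-1.5885, 0.0085].
Exponentiate: [e^-1.5885, e^0.0085] = [0.204, 1.009].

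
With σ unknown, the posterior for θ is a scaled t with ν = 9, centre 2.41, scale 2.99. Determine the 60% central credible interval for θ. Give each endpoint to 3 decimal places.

[-0.231, 5.051]

The t_9 distribution is symmetric; the 60% interval is 2.41 ± t·2.99 with t_{0.8,9} = 0.883.
Half-width: 0.883 × 2.99 = 2.641.
2.41 − 2.641 = -0.231; 2.41 + 2.641 = 5.051.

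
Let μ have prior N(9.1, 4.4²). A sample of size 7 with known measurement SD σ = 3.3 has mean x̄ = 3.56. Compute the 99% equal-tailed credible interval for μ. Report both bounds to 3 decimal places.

[0.881, 7.063]

Posterior precision = 1/4.4² + 7/3.3² = 0.0517 + 0.6428 = 0.6944, so posterior SD = 1.2000.
Posterior mean = (9.1/4.4² + 7·3.56/3.3²) / 0.6944 = 3.9721.
Interval: 3.9721 ± 2.576 × 1.2000 → [0.881, 7.063].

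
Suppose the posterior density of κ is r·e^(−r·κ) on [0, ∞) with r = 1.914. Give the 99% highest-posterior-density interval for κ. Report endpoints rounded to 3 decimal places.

The exponential density is strictly decreasing on [0, ∞), so the HPD interval is anchored at 0: [0, q] with P(κ ≤ q) = 0.99.
q = −ln(1 − 0.99) / 1.914 = 4.6052 / 1.914 = 2.406.

[0.000, 2.406]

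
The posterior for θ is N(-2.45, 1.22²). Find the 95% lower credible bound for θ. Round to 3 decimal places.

-4.457

Need L with P(θ ≥ L) = 0.95: L = -2.45 − z_{0.05}·1.22.
z = 1.645; L = -2.45 − 1.645 × 1.22 = -4.457.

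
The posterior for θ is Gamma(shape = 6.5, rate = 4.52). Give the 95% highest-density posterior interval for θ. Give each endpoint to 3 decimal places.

The posterior is unimodal and skewed, so the HPD interval has equal density at both endpoints and is the shortest 95% interval.
Solving f(0.453) = f(2.559) with F(2.559) − F(0.453) = 0.95 gives [0.453, 2.559].
For comparison, the equal-tailed interval is [0.554, 2.736]; the HPD is narrower and shifted toward the mode.

[0.453, 2.559]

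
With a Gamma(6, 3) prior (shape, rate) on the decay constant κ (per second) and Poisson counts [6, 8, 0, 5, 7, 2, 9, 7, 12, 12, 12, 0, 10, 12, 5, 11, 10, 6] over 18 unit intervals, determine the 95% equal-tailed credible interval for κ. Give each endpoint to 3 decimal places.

[5.608, 7.815]

Posterior: Gamma(6+134, 3+18) = Gamma(140, 21) (shape, rate).
Equal-tailed 95% interval: Gamma(140, 21) quantiles at 0.025 and 0.975.
Posterior mean ≈ 6.667, SD ≈ 0.563; a Normal approximation gives roughly [5.562, 7.771].
Exact: lower = 5.608; upper = 7.815.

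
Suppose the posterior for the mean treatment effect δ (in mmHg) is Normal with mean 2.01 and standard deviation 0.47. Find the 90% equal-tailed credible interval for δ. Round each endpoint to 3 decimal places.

[1.237, 2.783]

The posterior is symmetric, so the 90% equal-tailed interval is δ = 2.01 ± z·0.47 with z = 1.645.
Half-width: 1.645 × 0.47 = 0.773.
2.01 − 0.773 = 1.237; 2.01 + 0.773 = 2.783.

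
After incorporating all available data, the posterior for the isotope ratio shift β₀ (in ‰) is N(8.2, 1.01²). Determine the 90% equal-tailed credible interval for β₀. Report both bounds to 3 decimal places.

[6.539, 9.861]

The posterior is symmetric, so the 90% equal-tailed interval is β₀ = 8.2 ± z·1.01 with z = 1.645.
Half-width: 1.645 × 1.01 = 1.661.
8.2 − 1.661 = 6.539; 8.2 + 1.661 = 9.861.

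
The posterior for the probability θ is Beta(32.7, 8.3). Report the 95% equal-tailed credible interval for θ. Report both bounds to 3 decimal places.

[0.664, 0.904]

Posterior: Beta(32.7, 8.3).
Equal-tailed 95% interval: the 0.025 and 0.975 quantiles of Beta(32.7, 8.3).
Posterior mean ≈ 0.798, SD ≈ 0.062; a Normal approximation gives roughly [0.676, 0.919].
Exact: F⁻¹(0.025) = 0.664; F⁻¹(0.975) = 0.904.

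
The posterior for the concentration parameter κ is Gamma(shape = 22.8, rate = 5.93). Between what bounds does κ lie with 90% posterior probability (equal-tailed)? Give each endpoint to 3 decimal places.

Posterior: Gamma(shape 22.8, rate 5.93).
Equal-tailed 90% interval: Gamma(22.8, 5.93) quantiles at 0.05 and 0.95.
Posterior mean ≈ 3.845, SD ≈ 0.805; a Normal approximation gives roughly [2.520, 5.169].
Exact: lower = 2.623; upper = 5.258.

[2.623, 5.258]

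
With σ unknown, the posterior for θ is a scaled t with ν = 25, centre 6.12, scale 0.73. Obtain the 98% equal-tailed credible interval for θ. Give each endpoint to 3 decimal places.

The t_25 distribution is symmetric; the 98% interval is 6.12 ± t·0.73 with t_{0.99,25} = 2.485.
Half-width: 2.485 × 0.73 = 1.814.
6.12 − 1.814 = 4.306; 6.12 + 1.814 = 7.934.

[4.306, 7.934]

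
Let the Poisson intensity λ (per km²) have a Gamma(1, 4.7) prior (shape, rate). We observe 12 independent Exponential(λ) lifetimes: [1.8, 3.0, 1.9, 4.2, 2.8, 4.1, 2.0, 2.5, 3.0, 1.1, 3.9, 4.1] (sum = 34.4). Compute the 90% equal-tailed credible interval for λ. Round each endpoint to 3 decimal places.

Posterior: Gamma(1+12, 4.7+34.4) = Gamma(13, 39.1) (shape, rate).
Equal-tailed 90% interval: Gamma(13, 39.1) quantiles at 0.05 and 0.95.
Posterior mean ≈ 0.332, SD ≈ 0.092; a Normal approximation gives roughly [0.181, 0.484].
Exact: lower = 0.197; upper = 0.497.

[0.197, 0.497]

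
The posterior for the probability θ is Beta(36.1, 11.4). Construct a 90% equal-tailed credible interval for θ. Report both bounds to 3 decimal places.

Posterior: Beta(36.1, 11.4).
Equal-tailed 90% interval: the 0.05 and 0.95 quantiles of Beta(36.1, 11.4).
Posterior mean ≈ 0.760, SD ≈ 0.061; a Normal approximation gives roughly [0.659, 0.861].
Exact: F⁻¹(0.05) = 0.653; F⁻¹(0.95) = 0.854.

[0.653, 0.854]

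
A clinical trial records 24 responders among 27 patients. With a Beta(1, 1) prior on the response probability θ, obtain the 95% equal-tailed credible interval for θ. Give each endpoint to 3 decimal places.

[0.718, 0.960]

Posterior: Beta(1+24, 1+3) = Beta(25, 4).
Equal-tailed 95% interval: the 0.025 and 0.975 quantiles of Beta(25, 4).
Posterior mean ≈ 0.862, SD ≈ 0.063; a Normal approximation gives roughly [0.739, 0.985].
Exact: F⁻¹(0.025) = 0.718; F⁻¹(0.975) = 0.960.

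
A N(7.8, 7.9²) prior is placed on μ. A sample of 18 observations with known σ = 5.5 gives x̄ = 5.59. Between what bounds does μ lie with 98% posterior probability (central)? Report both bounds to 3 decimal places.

[2.672, 8.624]

Posterior precision = 1/7.9² + 18/5.5² = 0.0160 + 0.5950 = 0.6111, so posterior SD = 1.2793.
Posterior mean = (7.8/7.9² + 18·5.59/5.5²) / 0.6111 = 5.6479.
Interval: 5.6479 ± 2.326 × 1.2793 → [2.672, 8.624].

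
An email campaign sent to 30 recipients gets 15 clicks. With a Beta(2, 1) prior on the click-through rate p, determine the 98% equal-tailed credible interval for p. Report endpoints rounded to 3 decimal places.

[0.318, 0.710]

Posterior: Beta(2+15, 1+15) = Beta(17, 16).
Equal-tailed 98% interval: the 0.01 and 0.99 quantiles of Beta(17, 16).
Posterior mean ≈ 0.515, SD ≈ 0.086; a Normal approximation gives roughly [0.316, 0.715].
Exact: F⁻¹(0.01) = 0.318; F⁻¹(0.99) = 0.710.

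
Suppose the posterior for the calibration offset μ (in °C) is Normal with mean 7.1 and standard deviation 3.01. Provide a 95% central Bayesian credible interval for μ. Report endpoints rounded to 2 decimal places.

The posterior is symmetric, so the 95% equal-tailed interval is μ = 7.1 ± z·3.01 with z = 1.960.
Half-width: 1.960 × 3.01 = 5.90.
7.1 − 5.90 = 1.20; 7.1 + 5.90 = 13.00.

[1.20, 13.00]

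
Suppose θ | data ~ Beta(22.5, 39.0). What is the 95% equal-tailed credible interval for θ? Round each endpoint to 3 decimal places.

Posterior: Beta(22.5, 39.0).
Equal-tailed 95% interval: the 0.025 and 0.975 quantiles of Beta(22.5, 39.0).
Posterior mean ≈ 0.366, SD ≈ 0.061; a Normal approximation gives roughly [0.246, 0.485].
Exact: F⁻¹(0.025) = 0.251; F⁻¹(0.975) = 0.489.

[0.251, 0.489]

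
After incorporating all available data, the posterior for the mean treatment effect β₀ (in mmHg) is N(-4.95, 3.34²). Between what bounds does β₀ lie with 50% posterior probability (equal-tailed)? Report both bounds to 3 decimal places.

The posterior is symmetric, so the 50% equal-tailed interval is β₀ = -4.95 ± z·3.34 with z = 0.674.
Half-width: 0.674 × 3.34 = 2.253.
-4.95 − 2.253 = -7.203; -4.95 + 2.253 = -2.697.

[-7.203, -2.697]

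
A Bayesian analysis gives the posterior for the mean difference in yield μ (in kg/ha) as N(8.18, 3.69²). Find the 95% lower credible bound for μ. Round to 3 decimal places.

Need L with P(μ ≥ L) = 0.95: L = 8.18 − z_{0.05}·3.69.
z = 1.645; L = 8.18 − 1.645 × 3.69 = 2.110.

2.110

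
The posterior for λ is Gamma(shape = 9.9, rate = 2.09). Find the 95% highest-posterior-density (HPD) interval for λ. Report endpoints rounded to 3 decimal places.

The posterior is unimodal and skewed, so the HPD interval has equal density at both endpoints and is the shortest 95% interval.
Solving f(2.021) = f(7.738) with F(7.738) − F(2.021) = 0.95 gives [2.021, 7.738].
For comparison, the equal-tailed interval is [2.262, 8.112]; the HPD is narrower and shifted toward the mode.

[2.021, 7.738]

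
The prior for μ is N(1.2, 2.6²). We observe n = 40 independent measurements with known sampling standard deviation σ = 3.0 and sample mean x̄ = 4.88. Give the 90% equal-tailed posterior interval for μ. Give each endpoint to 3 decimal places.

[3.994, 5.529]

Posterior precision = 1/2.6² + 40/3.0² = 0.1479 + 4.4444 = 4.5924, so posterior SD = 0.4666.
Posterior mean = (1.2/2.6² + 40·4.88/3.0²) / 4.5924 = 4.7615.
Interval: 4.7615 ± 1.645 × 0.4666 → [3.994, 5.529].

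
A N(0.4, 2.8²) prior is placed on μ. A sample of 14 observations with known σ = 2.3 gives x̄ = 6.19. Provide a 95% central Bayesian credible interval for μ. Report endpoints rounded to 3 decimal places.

Posterior precision = 1/2.8² + 14/2.3² = 0.1276 + 2.6465 = 2.7741, so posterior SD = 0.6004.
Posterior mean = (0.4/2.8² + 14·6.19/2.3²) / 2.7741 = 5.9238.
Interval: 5.9238 ± 1.960 × 0.6004 → [4.747, 7.101].

[4.747, 7.101]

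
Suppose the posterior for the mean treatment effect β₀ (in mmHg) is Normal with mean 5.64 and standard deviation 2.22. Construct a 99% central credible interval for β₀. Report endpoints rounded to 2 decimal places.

[-0.08, 11.36]

The posterior is symmetric, so the 99% equal-tailed interval is β₀ = 5.64 ± z·2.22 with z = 2.576.
Half-width: 2.576 × 2.22 = 5.72.
5.64 − 5.72 = -0.08; 5.64 + 5.72 = 11.36.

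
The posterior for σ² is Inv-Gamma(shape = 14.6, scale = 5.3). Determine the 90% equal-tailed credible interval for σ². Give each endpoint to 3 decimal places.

[0.248, 0.593]

Inverse-Gamma(14.6, 5.3) quantiles: F⁻¹(0.05) and F⁻¹(0.95).
Equivalently, 1/σ² ~ Gamma(14.6, rate = 5.3); invert its 0.95 and 0.05 quantiles.
Posterior mean ≈ 0.390, SD ≈ 0.110; a Normal approximation gives roughly [0.209, 0.570].
Exact: lower = 0.248; upper = 0.593.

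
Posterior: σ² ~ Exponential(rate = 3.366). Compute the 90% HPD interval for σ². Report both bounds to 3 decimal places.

[0.000, 0.684]

The exponential density is strictly decreasing on [0, ∞), so the HPD interval is anchored at 0: [0, q] with P(σ² ≤ q) = 0.90.
q = −ln(1 − 0.90) / 3.366 = 2.3026 / 3.366 = 0.684.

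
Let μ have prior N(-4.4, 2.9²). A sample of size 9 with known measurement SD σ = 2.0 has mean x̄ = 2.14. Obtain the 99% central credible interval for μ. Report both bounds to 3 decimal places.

[0.138, 3.485]

Posterior precision = 1/2.9² + 9/2.0² = 0.1189 + 2.2500 = 2.3689, so posterior SD = 0.6497.
Posterior mean = (-4.4/2.9² + 9·2.14/2.0²) / 2.3689 = 1.8117.
Interval: 1.8117 ± 2.576 × 0.6497 → [0.138, 3.485].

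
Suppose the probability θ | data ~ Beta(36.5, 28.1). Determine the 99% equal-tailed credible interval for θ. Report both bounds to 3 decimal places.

Posterior: Beta(36.5, 28.1).
Equal-tailed 99% interval: the 0.005 and 0.995 quantiles of Beta(36.5, 28.1).
Posterior mean ≈ 0.565, SD ≈ 0.061; a Normal approximation gives roughly [0.407, 0.723].
Exact: F⁻¹(0.005) = 0.406; F⁻¹(0.995) = 0.717.

[0.406, 0.717]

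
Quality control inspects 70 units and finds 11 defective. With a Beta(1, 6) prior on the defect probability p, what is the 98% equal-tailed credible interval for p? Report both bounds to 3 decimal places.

Posterior: Beta(1+11, 6+59) = Beta(12, 65).
Equal-tailed 98% interval: the 0.01 and 0.99 quantiles of Beta(12, 65).
Posterior mean ≈ 0.156, SD ≈ 0.041; a Normal approximation gives roughly [0.060, 0.251].
Exact: F⁻¹(0.01) = 0.074; F⁻¹(0.99) = 0.263.

[0.074, 0.263]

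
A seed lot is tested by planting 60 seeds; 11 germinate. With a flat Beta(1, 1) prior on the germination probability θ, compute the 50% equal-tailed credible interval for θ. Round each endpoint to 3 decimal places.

[0.158, 0.225]

Posterior: Beta(1+11, 1+49) = Beta(12, 50).
Equal-tailed 50% interval: the 0.25 and 0.75 quantiles of Beta(12, 50).
Posterior mean ≈ 0.194, SD ≈ 0.050; a Normal approximation gives roughly [0.160, 0.227].
Exact: F⁻¹(0.25) = 0.158; F⁻¹(0.75) = 0.225.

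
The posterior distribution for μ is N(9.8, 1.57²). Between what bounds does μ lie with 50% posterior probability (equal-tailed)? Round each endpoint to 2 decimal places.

The posterior is symmetric, so the 50% equal-tailed interval is μ = 9.8 ± z·1.57 with z = 0.674.
Half-width: 0.674 × 1.57 = 1.06.
9.8 − 1.06 = 8.74; 9.8 + 1.06 = 10.86.

[8.74, 10.86]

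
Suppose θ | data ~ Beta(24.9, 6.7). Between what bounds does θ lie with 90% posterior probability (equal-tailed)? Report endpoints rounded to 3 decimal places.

Posterior: Beta(24.9, 6.7).
Equal-tailed 90% interval: the 0.05 and 0.95 quantiles of Beta(24.9, 6.7).
Posterior mean ≈ 0.788, SD ≈ 0.072; a Normal approximation gives roughly [0.670, 0.906].
Exact: F⁻¹(0.05) = 0.660; F⁻¹(0.95) = 0.895.

[0.660, 0.895]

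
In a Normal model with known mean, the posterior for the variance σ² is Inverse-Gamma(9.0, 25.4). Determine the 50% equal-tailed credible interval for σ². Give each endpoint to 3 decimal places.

Inverse-Gamma(9.0, 25.4) quantiles: F⁻¹(0.25) and F⁻¹(0.75).
Equivalently, 1/σ² ~ Gamma(9.0, rate = 25.4); invert its 0.75 and 0.25 quantiles.
Posterior mean ≈ 3.175, SD ≈ 1.200; a Normal approximation gives roughly [2.366, 3.984].
Exact: lower = 2.351; upper = 3.715.

[2.351, 3.715]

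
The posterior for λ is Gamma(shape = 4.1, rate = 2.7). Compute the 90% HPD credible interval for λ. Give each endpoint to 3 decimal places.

The posterior is unimodal and skewed, so the HPD interval has equal density at both endpoints and is the shortest 90% interval.
Solving f(0.367) = f(2.626) with F(2.626) − F(0.367) = 0.90 gives [0.367, 2.626].
For comparison, the equal-tailed interval is [0.528, 2.924]; the HPD is narrower and shifted toward the mode.

[0.367, 2.626]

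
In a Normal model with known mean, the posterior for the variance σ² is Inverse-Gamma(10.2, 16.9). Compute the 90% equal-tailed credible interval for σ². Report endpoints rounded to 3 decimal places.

[1.059, 3.032]

Inverse-Gamma(10.2, 16.9) quantiles: F⁻¹(0.05) and F⁻¹(0.95).
Equivalently, 1/σ² ~ Gamma(10.2, rate = 16.9); invert its 0.95 and 0.05 quantiles.
Posterior mean ≈ 1.837, SD ≈ 0.641; a Normal approximation gives roughly [0.782, 2.892].
Exact: lower = 1.059; upper = 3.032.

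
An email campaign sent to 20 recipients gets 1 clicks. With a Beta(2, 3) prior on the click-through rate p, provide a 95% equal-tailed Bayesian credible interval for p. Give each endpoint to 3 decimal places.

Posterior: Beta(2+1, 3+19) = Beta(3, 22).
Equal-tailed 95% interval: the 0.025 and 0.975 quantiles of Beta(3, 22).
Posterior mean ≈ 0.120, SD ≈ 0.064; a Normal approximation gives roughly [-0.005, 0.245].
Exact: F⁻¹(0.025) = 0.027; F⁻¹(0.975) = 0.270.

[0.027, 0.270]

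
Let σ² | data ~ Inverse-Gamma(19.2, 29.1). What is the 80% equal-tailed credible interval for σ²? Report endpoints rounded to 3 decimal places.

Inverse-Gamma(19.2, 29.1) quantiles: F⁻¹(0.1) and F⁻¹(0.9).
Equivalently, 1/σ² ~ Gamma(19.2, rate = 29.1); invert its 0.9 and 0.1 quantiles.
Posterior mean ≈ 1.599, SD ≈ 0.386; a Normal approximation gives roughly [1.105, 2.093].
Exact: lower = 1.165; upper = 2.102.

[1.165, 2.102]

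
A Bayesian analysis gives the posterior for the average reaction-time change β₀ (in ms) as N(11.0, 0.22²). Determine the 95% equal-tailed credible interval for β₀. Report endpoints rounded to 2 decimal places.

The posterior is symmetric, so the 95% equal-tailed interval is β₀ = 11.0 ± z·0.22 with z = 1.960.
Half-width: 1.960 × 0.22 = 0.43.
11.0 − 0.43 = 10.57; 11.0 + 0.43 = 11.43.

[10.57, 11.43]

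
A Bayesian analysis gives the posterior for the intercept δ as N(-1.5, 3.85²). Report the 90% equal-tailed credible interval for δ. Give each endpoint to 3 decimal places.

[-7.833, 4.833]

The posterior is symmetric, so the 90% equal-tailed interval is δ = -1.5 ± z·3.85 with z = 1.645.
Half-width: 1.645 × 3.85 = 6.333.
-1.5 − 6.333 = -7.833; -1.5 + 6.333 = 4.833.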